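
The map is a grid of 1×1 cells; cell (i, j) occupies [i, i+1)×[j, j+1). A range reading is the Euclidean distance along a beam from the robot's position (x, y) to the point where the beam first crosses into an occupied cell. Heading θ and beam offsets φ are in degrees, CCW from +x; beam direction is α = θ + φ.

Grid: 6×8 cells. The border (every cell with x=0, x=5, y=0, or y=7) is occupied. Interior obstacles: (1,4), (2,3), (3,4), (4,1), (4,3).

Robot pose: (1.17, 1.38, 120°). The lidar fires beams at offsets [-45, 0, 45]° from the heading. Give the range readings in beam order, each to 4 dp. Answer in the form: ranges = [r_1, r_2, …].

beam 1: φ=-45°, α=75°
  direction (0.2588, 0.9659); cell (1,1); t to first gridline: x 3.2069, y 0.6419 (then +3.8637 / +1.0353)
    (1,2) via y @ 0.6419
    (1,3) via y @ 1.6771
    (1,4) via y @ 2.7124  # hit
  → r_1 = 2.7124
beam 2: φ=0°, α=120°
  direction (-0.5000, 0.8660); cell (1,1); t to first gridline: x 0.3400, y 0.7159 (then +2.0000 / +1.1547)
    (0,1) via x @ 0.3400  # hit
  → r_2 = 0.3400
beam 3: φ=45°, α=165°
  direction (-0.9659, 0.2588); cell (1,1); t to first gridline: x 0.1760, y 2.3955 (then +1.0353 / +3.8637)
    (0,1) via x @ 0.1760  # hit
  → r_3 = 0.1760

ranges = [2.7124, 0.3400, 0.1760]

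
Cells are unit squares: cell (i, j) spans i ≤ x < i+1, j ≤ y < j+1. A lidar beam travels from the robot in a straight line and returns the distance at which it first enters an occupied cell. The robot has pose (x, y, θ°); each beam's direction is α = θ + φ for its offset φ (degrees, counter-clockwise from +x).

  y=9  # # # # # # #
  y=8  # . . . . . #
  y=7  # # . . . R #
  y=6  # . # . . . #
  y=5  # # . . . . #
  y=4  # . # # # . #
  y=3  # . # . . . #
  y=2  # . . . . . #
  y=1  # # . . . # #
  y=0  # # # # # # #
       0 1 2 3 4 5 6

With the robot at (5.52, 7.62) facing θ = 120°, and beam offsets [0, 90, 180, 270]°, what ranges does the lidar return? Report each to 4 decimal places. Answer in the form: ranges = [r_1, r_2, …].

ranges = [1.5935, 2.9098, 0.9600, 0.5543]

beam 1: φ=0°, α=120°
  d=(-0.5000,0.8660)  start (5,7)  tX=1.0400 tY=0.4388  stride 1/|dx|=2.0000 1/|dy|=1.1547
    cross y-line → (5,8), t=0.4388
    cross x-line → (4,8), t=1.0400
    cross y-line → (4,9), t=1.5935 (wall)
  → r_1 = 1.5935
beam 2: φ=90°, α=210°
  d=(-0.8660,-0.5000)  start (5,7)  tX=0.6004 tY=1.2400  stride 1/|dx|=1.1547 1/|dy|=2.0000
    cross x-line → (4,7), t=0.6004
    cross y-line → (4,6), t=1.2400
    cross x-line → (3,6), t=1.7551
    cross x-line → (2,6), t=2.9098 (wall)
  → r_2 = 2.9098
beam 3: φ=180°, α=300°
  d=(0.5000,-0.8660)  start (5,7)  tX=0.9600 tY=0.7159  stride 1/|dx|=2.0000 1/|dy|=1.1547
    cross y-line → (5,6), t=0.7159
    cross x-line → (6,6), t=0.9600 (wall)
  → r_3 = 0.9600
beam 4: φ=270°, α=30°
  d=(0.8660,0.5000)  start (5,7)  tX=0.5543 tY=0.7600  stride 1/|dx|=1.1547 1/|dy|=2.0000
    cross x-line → (6,7), t=0.5543 (wall)
  → r_4 = 0.5543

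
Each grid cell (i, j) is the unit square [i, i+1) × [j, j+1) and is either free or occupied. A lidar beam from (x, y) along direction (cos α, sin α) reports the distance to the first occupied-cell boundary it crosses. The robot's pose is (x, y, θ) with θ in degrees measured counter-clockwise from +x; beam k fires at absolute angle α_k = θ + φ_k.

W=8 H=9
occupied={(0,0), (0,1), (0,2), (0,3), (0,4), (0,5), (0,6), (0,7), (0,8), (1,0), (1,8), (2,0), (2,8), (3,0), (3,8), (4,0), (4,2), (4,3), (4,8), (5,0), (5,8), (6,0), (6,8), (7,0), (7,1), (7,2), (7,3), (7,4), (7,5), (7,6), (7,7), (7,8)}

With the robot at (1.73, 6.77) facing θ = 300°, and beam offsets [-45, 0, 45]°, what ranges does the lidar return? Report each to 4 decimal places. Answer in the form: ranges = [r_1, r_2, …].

beam 1: φ=-45°, α=255°
  cosα=-0.2588 sinα=-0.9659 | (1,6) | tMaxX 2.8205 tMaxY 0.7972 | tΔX 3.8637 tΔY 1.0353
    t=0.7972 [y] (1,5)
    t=1.8324 [y] (1,4)
    t=2.8205 [x] (0,4) — stop
  → r_1 = 2.8205
beam 2: φ=0°, α=300°
  cosα=0.5000 sinα=-0.8660 | (1,6) | tMaxX 0.5400 tMaxY 0.8891 | tΔX 2.0000 tΔY 1.1547
    t=0.5400 [x] (2,6)
    t=0.8891 [y] (2,5)
    t=2.0438 [y] (2,4)
    t=2.5400 [x] (3,4)
    t=3.1985 [y] (3,3)
    t=4.3532 [y] (3,2)
    t=4.5400 [x] (4,2) — stop
  → r_2 = 4.5400
beam 3: φ=45°, α=345°
  cosα=0.9659 sinα=-0.2588 | (1,6) | tMaxX 0.2795 tMaxY 2.9751 | tΔX 1.0353 tΔY 3.8637
    t=0.2795 [x] (2,6)
    t=1.3148 [x] (3,6)
    t=2.3501 [x] (4,6)
    t=2.9751 [y] (4,5)
    t=3.3854 [x] (5,5)
    t=4.4206 [x] (6,5)
    t=5.4559 [x] (7,5) — stop
  → r_3 = 5.4559

ranges = [2.8205, 4.5400, 5.4559]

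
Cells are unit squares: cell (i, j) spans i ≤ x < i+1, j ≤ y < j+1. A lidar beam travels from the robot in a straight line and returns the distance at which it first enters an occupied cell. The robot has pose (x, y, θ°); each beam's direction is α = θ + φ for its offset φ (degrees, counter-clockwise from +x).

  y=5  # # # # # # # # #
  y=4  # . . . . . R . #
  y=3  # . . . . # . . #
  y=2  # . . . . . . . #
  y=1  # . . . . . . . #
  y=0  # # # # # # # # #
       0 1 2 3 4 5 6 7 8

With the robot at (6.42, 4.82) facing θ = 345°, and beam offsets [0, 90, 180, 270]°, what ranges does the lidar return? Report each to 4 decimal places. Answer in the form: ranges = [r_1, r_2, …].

ranges = [1.6357, 0.1863, 0.6955, 1.6228]

beam 1: φ=0°, α=345°
  d=(0.9659,-0.2588)  start (6,4)  tX=0.6005 tY=3.1682  stride 1/|dx|=1.0353 1/|dy|=3.8637
    cross x-line → (7,4), t=0.6005
    cross x-line → (8,4), t=1.6357 (wall)
  → r_1 = 1.6357
beam 2: φ=90°, α=75°
  d=(0.2588,0.9659)  start (6,4)  tX=2.2409 tY=0.1863  stride 1/|dx|=3.8637 1/|dy|=1.0353
    cross y-line → (6,5), t=0.1863 (wall)
  → r_2 = 0.1863
beam 3: φ=180°, α=165°
  d=(-0.9659,0.2588)  start (6,4)  tX=0.4348 tY=0.6955  stride 1/|dx|=1.0353 1/|dy|=3.8637
    cross x-line → (5,4), t=0.4348
    cross y-line → (5,5), t=0.6955 (wall)
  → r_3 = 0.6955
beam 4: φ=270°, α=255°
  d=(-0.2588,-0.9659)  start (6,4)  tX=1.6228 tY=0.8489  stride 1/|dx|=3.8637 1/|dy|=1.0353
    cross y-line → (6,3), t=0.8489
    cross x-line → (5,3), t=1.6228 (wall)
  → r_4 = 1.6228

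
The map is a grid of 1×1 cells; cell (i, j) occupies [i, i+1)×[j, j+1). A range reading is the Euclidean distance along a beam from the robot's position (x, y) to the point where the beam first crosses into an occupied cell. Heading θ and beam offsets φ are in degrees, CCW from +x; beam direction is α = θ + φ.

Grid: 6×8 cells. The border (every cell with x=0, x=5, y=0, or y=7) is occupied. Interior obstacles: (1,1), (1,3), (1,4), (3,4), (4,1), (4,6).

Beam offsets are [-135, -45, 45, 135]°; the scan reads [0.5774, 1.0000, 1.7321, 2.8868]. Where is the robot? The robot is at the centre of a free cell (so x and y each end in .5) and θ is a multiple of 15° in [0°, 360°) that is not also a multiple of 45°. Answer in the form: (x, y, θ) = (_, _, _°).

(x, y, θ) = (2.5, 6.5, 195°)

Enumerate (i+0.5, j+0.5, θ) over the 18 free cells and 16 admissible headings. For each, cast all 4 beams and compare to the given ranges.
  (2.5, 3.5, 195°): beam 1 = 1.0000 ≠ 0.5774 ✗
  (2.5, 5.5, 30°): beam 1 = 1.9319 ≠ 0.5774 ✗
  (3.5, 1.5, 30°): beam 1 = 0.5176 ≠ 0.5774 ✗
  …
  (2.5, 6.5, 195°): r_1=0.5774, r_2=1.0000, r_3=1.7321, r_4=2.8868 — all match ✓
Unique over the lattice → pose = (2.5, 6.5, 195°).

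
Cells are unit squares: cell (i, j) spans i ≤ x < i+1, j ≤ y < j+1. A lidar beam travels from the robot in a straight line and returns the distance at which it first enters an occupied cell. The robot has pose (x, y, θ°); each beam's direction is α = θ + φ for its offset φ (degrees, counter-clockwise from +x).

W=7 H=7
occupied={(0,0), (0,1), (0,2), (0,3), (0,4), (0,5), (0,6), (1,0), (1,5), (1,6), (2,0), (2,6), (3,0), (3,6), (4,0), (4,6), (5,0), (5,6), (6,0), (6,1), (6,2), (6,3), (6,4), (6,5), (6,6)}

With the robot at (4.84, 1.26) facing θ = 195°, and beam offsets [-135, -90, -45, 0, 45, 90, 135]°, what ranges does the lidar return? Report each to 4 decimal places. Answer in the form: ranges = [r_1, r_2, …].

beam 1: φ=-135°, α=60°
  direction (0.5000, 0.8660); cell (4,1); t to first gridline: x 0.3200, y 0.8545 (then +2.0000 / +1.1547)
    (5,1) via x @ 0.3200
    (5,2) via y @ 0.8545
    (5,3) via y @ 2.0092
    (6,3) via x @ 2.3200  # hit
  → r_1 = 2.3200
beam 2: φ=-90°, α=105°
  direction (-0.2588, 0.9659); cell (4,1); t to first gridline: x 3.2455, y 0.7661 (then +3.8637 / +1.0353)
    (4,2) via y @ 0.7661
    (4,3) via y @ 1.8014
    (4,4) via y @ 2.8367
    (3,4) via x @ 3.2455
    (3,5) via y @ 3.8719
    (3,6) via y @ 4.9072  # hit
  → r_2 = 4.9072
beam 3: φ=-45°, α=150°
  direction (-0.8660, 0.5000); cell (4,1); t to first gridline: x 0.9699, y 1.4800 (then +1.1547 / +2.0000)
    (3,1) via x @ 0.9699
    (3,2) via y @ 1.4800
    (2,2) via x @ 2.1246
    (1,2) via x @ 3.2793
    (1,3) via y @ 3.4800
    (0,3) via x @ 4.4341  # hit
  → r_3 = 4.4341
beam 4: φ=0°, α=195°
  direction (-0.9659, -0.2588); cell (4,1); t to first gridline: x 0.8696, y 1.0046 (then +1.0353 / +3.8637)
    (3,1) via x @ 0.8696
    (3,0) via y @ 1.0046  # hit
  → r_4 = 1.0046
beam 5: φ=45°, α=240°
  direction (-0.5000, -0.8660); cell (4,1); t to first gridline: x 1.6800, y 0.3002 (then +2.0000 / +1.1547)
    (4,0) via y @ 0.3002  # hit
  → r_5 = 0.3002
beam 6: φ=90°, α=285°
  direction (0.2588, -0.9659); cell (4,1); t to first gridline: x 0.6182, y 0.2692 (then +3.8637 / +1.0353)
    (4,0) via y @ 0.2692  # hit
  → r_6 = 0.2692
beam 7: φ=135°, α=330°
  direction (0.8660, -0.5000); cell (4,1); t to first gridline: x 0.1848, y 0.5200 (then +1.1547 / +2.0000)
    (5,1) via x @ 0.1848
    (5,0) via y @ 0.5200  # hit
  → r_7 = 0.5200

ranges = [2.3200, 4.9072, 4.4341, 1.0046, 0.3002, 0.2692, 0.5200]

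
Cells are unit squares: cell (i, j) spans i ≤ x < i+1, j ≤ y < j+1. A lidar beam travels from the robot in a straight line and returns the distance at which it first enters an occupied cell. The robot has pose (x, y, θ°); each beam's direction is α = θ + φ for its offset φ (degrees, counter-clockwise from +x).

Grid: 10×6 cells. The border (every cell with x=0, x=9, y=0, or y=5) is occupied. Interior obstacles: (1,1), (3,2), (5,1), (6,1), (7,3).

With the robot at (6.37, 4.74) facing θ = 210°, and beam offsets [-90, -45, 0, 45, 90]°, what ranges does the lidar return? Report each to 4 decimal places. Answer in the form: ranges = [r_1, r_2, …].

beam 1: φ=-90°, α=120°
  direction (-0.5000, 0.8660); cell (6,4); t to first gridline: x 0.7400, y 0.3002 (then +2.0000 / +1.1547)
    (6,5) via y @ 0.3002  # hit
  → r_1 = 0.3002
beam 2: φ=-45°, α=165°
  direction (-0.9659, 0.2588); cell (6,4); t to first gridline: x 0.3831, y 1.0046 (then +1.0353 / +3.8637)
    (5,4) via x @ 0.3831
    (5,5) via y @ 1.0046  # hit
  → r_2 = 1.0046
beam 3: φ=0°, α=210°
  direction (-0.8660, -0.5000); cell (6,4); t to first gridline: x 0.4272, y 1.4800 (then +1.1547 / +2.0000)
    (5,4) via x @ 0.4272
    (5,3) via y @ 1.4800
    (4,3) via x @ 1.5819
    (3,3) via x @ 2.7366
    (3,2) via y @ 3.4800  # hit
  → r_3 = 3.4800
beam 4: φ=45°, α=255°
  direction (-0.2588, -0.9659); cell (6,4); t to first gridline: x 1.4296, y 0.7661 (then +3.8637 / +1.0353)
    (6,3) via y @ 0.7661
    (5,3) via x @ 1.4296
    (5,2) via y @ 1.8014
    (5,1) via y @ 2.8367  # hit
  → r_4 = 2.8367
beam 5: φ=90°, α=300°
  direction (0.5000, -0.8660); cell (6,4); t to first gridline: x 1.2600, y 0.8545 (then +2.0000 / +1.1547)
    (6,3) via y @ 0.8545
    (7,3) via x @ 1.2600  # hit
  → r_5 = 1.2600

ranges = [0.3002, 1.0046, 3.4800, 2.8367, 1.2600]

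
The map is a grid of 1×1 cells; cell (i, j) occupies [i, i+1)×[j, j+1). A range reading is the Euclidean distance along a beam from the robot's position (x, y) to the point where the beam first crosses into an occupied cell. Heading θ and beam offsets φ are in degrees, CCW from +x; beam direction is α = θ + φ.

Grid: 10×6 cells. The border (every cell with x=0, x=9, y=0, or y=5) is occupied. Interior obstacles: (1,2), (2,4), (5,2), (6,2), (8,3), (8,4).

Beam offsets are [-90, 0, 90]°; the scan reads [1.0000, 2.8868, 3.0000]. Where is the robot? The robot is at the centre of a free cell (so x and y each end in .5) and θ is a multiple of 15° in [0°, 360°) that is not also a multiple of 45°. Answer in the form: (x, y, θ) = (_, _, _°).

(x, y, θ) = (2.5, 3.5, 300°)

Candidates: 26 free-cell centres × 16 headings = 416 poses. Raycast each; keep the one whose scan matches to 4 dp.
  (1.5, 4.5, 345°): beam 1 = 1.5529 ≠ 1.0000 ✗
  (3.5, 3.5, 150°): beam 1 = 1.7321 ≠ 1.0000 ✗
  (4.5, 4.5, 330°): beam 1 = 4.0415 ≠ 1.0000 ✗
  …
  (2.5, 3.5, 300°): r_1=1.0000, r_2=2.8868, r_3=3.0000 — all match ✓
No second candidate reproduces the full scan.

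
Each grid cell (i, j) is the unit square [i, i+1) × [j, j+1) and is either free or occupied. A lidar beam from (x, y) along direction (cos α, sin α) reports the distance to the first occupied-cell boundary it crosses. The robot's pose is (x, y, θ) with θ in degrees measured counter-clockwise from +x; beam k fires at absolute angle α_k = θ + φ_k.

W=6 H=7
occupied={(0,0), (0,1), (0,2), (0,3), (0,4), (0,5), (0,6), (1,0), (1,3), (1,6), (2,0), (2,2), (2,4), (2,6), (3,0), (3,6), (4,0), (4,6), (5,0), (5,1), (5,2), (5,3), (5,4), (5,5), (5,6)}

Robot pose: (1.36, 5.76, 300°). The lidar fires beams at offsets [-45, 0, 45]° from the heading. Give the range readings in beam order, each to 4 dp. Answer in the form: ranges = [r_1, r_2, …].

ranges = [1.3909, 1.2800, 3.7684]

beam 1: φ=-45°, α=255°
  dir = (cos 255°, sin 255°) = (-0.2588, -0.9659); from cell (1,5)
  next x-line at t=1.3909, next y-line at t=0.7868; Δt_x=3.8637, Δt_y=1.0353
    y: enter (1,4) at t=0.7868
    x: enter (0,4) at t=1.3909 ← occupied
  → r_1 = 1.3909
beam 2: φ=0°, α=300°
  dir = (cos 300°, sin 300°) = (0.5000, -0.8660); from cell (1,5)
  next x-line at t=1.2800, next y-line at t=0.8776; Δt_x=2.0000, Δt_y=1.1547
    y: enter (1,4) at t=0.8776
    x: enter (2,4) at t=1.2800 ← occupied
  → r_2 = 1.2800
beam 3: φ=45°, α=345°
  dir = (cos 345°, sin 345°) = (0.9659, -0.2588); from cell (1,5)
  next x-line at t=0.6626, next y-line at t=2.9364; Δt_x=1.0353, Δt_y=3.8637
    x: enter (2,5) at t=0.6626
    x: enter (3,5) at t=1.6979
    x: enter (4,5) at t=2.7331
    y: enter (4,4) at t=2.9364
    x: enter (5,4) at t=3.7684 ← occupied
  → r_3 = 3.7684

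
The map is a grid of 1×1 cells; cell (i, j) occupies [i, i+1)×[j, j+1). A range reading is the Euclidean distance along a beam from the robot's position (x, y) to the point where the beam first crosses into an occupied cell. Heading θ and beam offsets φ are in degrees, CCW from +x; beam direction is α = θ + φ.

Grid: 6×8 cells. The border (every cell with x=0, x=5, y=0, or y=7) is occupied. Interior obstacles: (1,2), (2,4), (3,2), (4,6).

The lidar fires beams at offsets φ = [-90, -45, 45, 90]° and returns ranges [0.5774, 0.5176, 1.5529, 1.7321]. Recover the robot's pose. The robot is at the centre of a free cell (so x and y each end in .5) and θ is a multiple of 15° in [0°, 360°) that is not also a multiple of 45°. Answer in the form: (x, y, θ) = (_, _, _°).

Enumerate (i+0.5, j+0.5, θ) over the 20 free cells and 16 admissible headings. For each, cast all 4 beams and compare to the given ranges.
  (2.5, 2.5, 345°): beam 1 = 1.5529 ≠ 0.5774 ✗
  (1.5, 1.5, 75°): beam 1 = 1.9319 ≠ 0.5774 ✗
  (2.5, 3.5, 240°): beam 1 = 1.7321 ≠ 0.5774 ✗
  (4.5, 5.5, 120°): beam 3 = 3.6235 ≠ 1.5529 ✗
  …
  (3.5, 4.5, 240°): r_1=0.5774, r_2=0.5176, r_3=1.5529, r_4=1.7321 — all match ✓
Only this pose fits every beam.

(x, y, θ) = (3.5, 4.5, 240°)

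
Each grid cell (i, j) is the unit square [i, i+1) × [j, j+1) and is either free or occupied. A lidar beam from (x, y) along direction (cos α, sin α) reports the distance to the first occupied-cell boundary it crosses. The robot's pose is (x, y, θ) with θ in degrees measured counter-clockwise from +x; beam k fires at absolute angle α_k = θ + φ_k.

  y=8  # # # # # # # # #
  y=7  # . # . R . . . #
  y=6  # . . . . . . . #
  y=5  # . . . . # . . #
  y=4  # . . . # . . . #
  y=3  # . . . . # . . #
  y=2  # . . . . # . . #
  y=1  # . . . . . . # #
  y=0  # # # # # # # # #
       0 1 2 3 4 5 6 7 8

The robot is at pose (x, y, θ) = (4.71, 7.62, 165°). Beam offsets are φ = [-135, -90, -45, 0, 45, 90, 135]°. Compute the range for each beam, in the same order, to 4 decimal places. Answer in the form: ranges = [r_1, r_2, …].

beam 1: φ=-135°, α=30°
  cosα=0.8660 sinα=0.5000 | (4,7) | tMaxX 0.3349 tMaxY 0.7600 | tΔX 1.1547 tΔY 2.0000
    t=0.3349 [x] (5,7)
    t=0.7600 [y] (5,8) — stop
  → r_1 = 0.7600
beam 2: φ=-90°, α=75°
  cosα=0.2588 sinα=0.9659 | (4,7) | tMaxX 1.1205 tMaxY 0.3934 | tΔX 3.8637 tΔY 1.0353
    t=0.3934 [y] (4,8) — stop
  → r_2 = 0.3934
beam 3: φ=-45°, α=120°
  cosα=-0.5000 sinα=0.8660 | (4,7) | tMaxX 1.4200 tMaxY 0.4388 | tΔX 2.0000 tΔY 1.1547
    t=0.4388 [y] (4,8) — stop
  → r_3 = 0.4388
beam 4: φ=0°, α=165°
  cosα=-0.9659 sinα=0.2588 | (4,7) | tMaxX 0.7350 tMaxY 1.4682 | tΔX 1.0353 tΔY 3.8637
    t=0.7350 [x] (3,7)
    t=1.4682 [y] (3,8) — stop
  → r_4 = 1.4682
beam 5: φ=45°, α=210°
  cosα=-0.8660 sinα=-0.5000 | (4,7) | tMaxX 0.8198 tMaxY 1.2400 | tΔX 1.1547 tΔY 2.0000
    t=0.8198 [x] (3,7)
    t=1.2400 [y] (3,6)
    t=1.9745 [x] (2,6)
    t=3.1292 [x] (1,6)
    t=3.2400 [y] (1,5)
    t=4.2839 [x] (0,5) — stop
  → r_5 = 4.2839
beam 6: φ=90°, α=255°
  cosα=-0.2588 sinα=-0.9659 | (4,7) | tMaxX 2.7432 tMaxY 0.6419 | tΔX 3.8637 tΔY 1.0353
    t=0.6419 [y] (4,6)
    t=1.6771 [y] (4,5)
    t=2.7124 [y] (4,4) — stop
  → r_6 = 2.7124
beam 7: φ=135°, α=300°
  cosα=0.5000 sinα=-0.8660 | (4,7) | tMaxX 0.5800 tMaxY 0.7159 | tΔX 2.0000 tΔY 1.1547
    t=0.5800 [x] (5,7)
    t=0.7159 [y] (5,6)
    t=1.8706 [y] (5,5) — stop
  → r_7 = 1.8706

ranges = [0.7600, 0.3934, 0.4388, 1.4682, 4.2839, 2.7124, 1.8706]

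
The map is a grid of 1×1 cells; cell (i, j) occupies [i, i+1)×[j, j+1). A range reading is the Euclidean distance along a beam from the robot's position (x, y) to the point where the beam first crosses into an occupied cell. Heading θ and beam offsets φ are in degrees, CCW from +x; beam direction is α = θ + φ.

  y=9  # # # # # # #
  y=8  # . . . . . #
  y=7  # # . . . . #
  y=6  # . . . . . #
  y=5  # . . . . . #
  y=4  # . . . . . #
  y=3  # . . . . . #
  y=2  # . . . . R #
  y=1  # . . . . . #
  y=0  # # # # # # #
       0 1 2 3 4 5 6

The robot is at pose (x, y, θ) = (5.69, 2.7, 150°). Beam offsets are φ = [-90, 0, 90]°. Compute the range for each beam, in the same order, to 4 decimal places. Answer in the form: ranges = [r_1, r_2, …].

beam 1: φ=-90°, α=60°
  dir = (cos 60°, sin 60°) = (0.5000, 0.8660); from cell (5,2)
  next x-line at t=0.6200, next y-line at t=0.3464; Δt_x=2.0000, Δt_y=1.1547
    y: enter (5,3) at t=0.3464
    x: enter (6,3) at t=0.6200 ← occupied
  → r_1 = 0.6200
beam 2: φ=0°, α=150°
  dir = (cos 150°, sin 150°) = (-0.8660, 0.5000); from cell (5,2)
  next x-line at t=0.7967, next y-line at t=0.6000; Δt_x=1.1547, Δt_y=2.0000
    y: enter (5,3) at t=0.6000
    x: enter (4,3) at t=0.7967
    x: enter (3,3) at t=1.9514
    y: enter (3,4) at t=2.6000
    x: enter (2,4) at t=3.1061
    x: enter (1,4) at t=4.2608
    y: enter (1,5) at t=4.6000
    x: enter (0,5) at t=5.4155 ← occupied
  → r_2 = 5.4155
beam 3: φ=90°, α=240°
  dir = (cos 240°, sin 240°) = (-0.5000, -0.8660); from cell (5,2)
  next x-line at t=1.3800, next y-line at t=0.8083; Δt_x=2.0000, Δt_y=1.1547
    y: enter (5,1) at t=0.8083
    x: enter (4,1) at t=1.3800
    y: enter (4,0) at t=1.9630 ← occupied
  → r_3 = 1.9630

ranges = [0.6200, 5.4155, 1.9630]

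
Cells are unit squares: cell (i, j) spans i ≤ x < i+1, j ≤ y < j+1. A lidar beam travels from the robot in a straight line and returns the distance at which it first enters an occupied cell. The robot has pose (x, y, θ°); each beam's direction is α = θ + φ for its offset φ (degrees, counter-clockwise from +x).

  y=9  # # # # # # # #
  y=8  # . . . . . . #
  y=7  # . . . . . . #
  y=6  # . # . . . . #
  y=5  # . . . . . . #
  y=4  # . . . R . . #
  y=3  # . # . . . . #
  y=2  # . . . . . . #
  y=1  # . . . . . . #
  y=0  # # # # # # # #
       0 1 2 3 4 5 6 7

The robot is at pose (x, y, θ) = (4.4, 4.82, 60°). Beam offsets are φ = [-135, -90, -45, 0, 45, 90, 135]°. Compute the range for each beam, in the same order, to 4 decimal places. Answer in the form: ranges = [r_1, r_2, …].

beam 1: φ=-135°, α=285°
  dir = (cos 285°, sin 285°) = (0.2588, -0.9659); from cell (4,4)
  next x-line at t=2.3182, next y-line at t=0.8489; Δt_x=3.8637, Δt_y=1.0353
    y: enter (4,3) at t=0.8489
    y: enter (4,2) at t=1.8842
    x: enter (5,2) at t=2.3182
    y: enter (5,1) at t=2.9195
    y: enter (5,0) at t=3.9548 ← occupied
  → r_1 = 3.9548
beam 2: φ=-90°, α=330°
  dir = (cos 330°, sin 330°) = (0.8660, -0.5000); from cell (4,4)
  next x-line at t=0.6928, next y-line at t=1.6400; Δt_x=1.1547, Δt_y=2.0000
    x: enter (5,4) at t=0.6928
    y: enter (5,3) at t=1.6400
    x: enter (6,3) at t=1.8475
    x: enter (7,3) at t=3.0022 ← occupied
  → r_2 = 3.0022
beam 3: φ=-45°, α=15°
  dir = (cos 15°, sin 15°) = (0.9659, 0.2588); from cell (4,4)
  next x-line at t=0.6212, next y-line at t=0.6955; Δt_x=1.0353, Δt_y=3.8637
    x: enter (5,4) at t=0.6212
    y: enter (5,5) at t=0.6955
    x: enter (6,5) at t=1.6564
    x: enter (7,5) at t=2.6917 ← occupied
  → r_3 = 2.6917
beam 4: φ=0°, α=60°
  dir = (cos 60°, sin 60°) = (0.5000, 0.8660); from cell (4,4)
  next x-line at t=1.2000, next y-line at t=0.2078; Δt_x=2.0000, Δt_y=1.1547
    y: enter (4,5) at t=0.2078
    x: enter (5,5) at t=1.2000
    y: enter (5,6) at t=1.3625
    y: enter (5,7) at t=2.5172
    x: enter (6,7) at t=3.2000
    y: enter (6,8) at t=3.6719
    y: enter (6,9) at t=4.8266 ← occupied
  → r_4 = 4.8266
beam 5: φ=45°, α=105°
  dir = (cos 105°, sin 105°) = (-0.2588, 0.9659); from cell (4,4)
  next x-line at t=1.5455, next y-line at t=0.1863; Δt_x=3.8637, Δt_y=1.0353
    y: enter (4,5) at t=0.1863
    y: enter (4,6) at t=1.2216
    x: enter (3,6) at t=1.5455
    y: enter (3,7) at t=2.2569
    y: enter (3,8) at t=3.2922
    y: enter (3,9) at t=4.3275 ← occupied
  → r_5 = 4.3275
beam 6: φ=90°, α=150°
  dir = (cos 150°, sin 150°) = (-0.8660, 0.5000); from cell (4,4)
  next x-line at t=0.4619, next y-line at t=0.3600; Δt_x=1.1547, Δt_y=2.0000
    y: enter (4,5) at t=0.3600
    x: enter (3,5) at t=0.4619
    x: enter (2,5) at t=1.6166
    y: enter (2,6) at t=2.3600 ← occupied
  → r_6 = 2.3600
beam 7: φ=135°, α=195°
  dir = (cos 195°, sin 195°) = (-0.9659, -0.2588); from cell (4,4)
  next x-line at t=0.4141, next y-line at t=3.1682; Δt_x=1.0353, Δt_y=3.8637
    x: enter (3,4) at t=0.4141
    x: enter (2,4) at t=1.4494
    x: enter (1,4) at t=2.4847
    y: enter (1,3) at t=3.1682
    x: enter (0,3) at t=3.5199 ← occupied
  → r_7 = 3.5199

ranges = [3.9548, 3.0022, 2.6917, 4.8266, 4.3275, 2.3600, 3.5199]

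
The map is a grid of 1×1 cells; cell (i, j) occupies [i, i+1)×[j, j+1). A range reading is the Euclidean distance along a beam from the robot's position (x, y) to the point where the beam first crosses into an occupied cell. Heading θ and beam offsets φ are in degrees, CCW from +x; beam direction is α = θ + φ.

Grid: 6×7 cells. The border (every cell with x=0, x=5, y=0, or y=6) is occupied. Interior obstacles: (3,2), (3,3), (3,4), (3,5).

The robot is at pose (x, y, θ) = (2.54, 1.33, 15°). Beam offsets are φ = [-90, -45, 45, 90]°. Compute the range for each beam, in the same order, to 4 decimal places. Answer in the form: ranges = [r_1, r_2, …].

ranges = [0.3416, 0.6600, 0.9200, 4.8347]

beam 1: φ=-90°, α=285°
  cosα=0.2588 sinα=-0.9659 | (2,1) | tMaxX 1.7773 tMaxY 0.3416 | tΔX 3.8637 tΔY 1.0353
    t=0.3416 [y] (2,0) — stop
  → r_1 = 0.3416
beam 2: φ=-45°, α=330°
  cosα=0.8660 sinα=-0.5000 | (2,1) | tMaxX 0.5312 tMaxY 0.6600 | tΔX 1.1547 tΔY 2.0000
    t=0.5312 [x] (3,1)
    t=0.6600 [y] (3,0) — stop
  → r_2 = 0.6600
beam 3: φ=45°, α=60°
  cosα=0.5000 sinα=0.8660 | (2,1) | tMaxX 0.9200 tMaxY 0.7736 | tΔX 2.0000 tΔY 1.1547
    t=0.7736 [y] (2,2)
    t=0.9200 [x] (3,2) — stop
  → r_3 = 0.9200
beam 4: φ=90°, α=105°
  cosα=-0.2588 sinα=0.9659 | (2,1) | tMaxX 2.0864 tMaxY 0.6936 | tΔX 3.8637 tΔY 1.0353
    t=0.6936 [y] (2,2)
    t=1.7289 [y] (2,3)
    t=2.0864 [x] (1,3)
    t=2.7642 [y] (1,4)
    t=3.7995 [y] (1,5)
    t=4.8347 [y] (1,6) — stop
  → r_4 = 4.8347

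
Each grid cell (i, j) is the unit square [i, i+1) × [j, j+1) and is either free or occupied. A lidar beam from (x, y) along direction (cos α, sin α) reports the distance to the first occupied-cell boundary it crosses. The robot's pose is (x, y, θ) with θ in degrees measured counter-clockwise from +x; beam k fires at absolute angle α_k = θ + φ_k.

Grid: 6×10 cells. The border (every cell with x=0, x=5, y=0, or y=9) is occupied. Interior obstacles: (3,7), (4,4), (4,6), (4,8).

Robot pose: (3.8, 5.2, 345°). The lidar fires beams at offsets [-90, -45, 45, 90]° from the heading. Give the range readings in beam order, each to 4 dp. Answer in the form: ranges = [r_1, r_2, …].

beam 1: φ=-90°, α=255°
  cosα=-0.2588 sinα=-0.9659 | (3,5) | tMaxX 3.0910 tMaxY 0.2071 | tΔX 3.8637 tΔY 1.0353
    t=0.2071 [y] (3,4)
    t=1.2423 [y] (3,3)
    t=2.2776 [y] (3,2)
    t=3.0910 [x] (2,2)
    t=3.3129 [y] (2,1)
    t=4.3482 [y] (2,0) — stop
  → r_1 = 4.3482
beam 2: φ=-45°, α=300°
  cosα=0.5000 sinα=-0.8660 | (3,5) | tMaxX 0.4000 tMaxY 0.2309 | tΔX 2.0000 tΔY 1.1547
    t=0.2309 [y] (3,4)
    t=0.4000 [x] (4,4) — stop
  → r_2 = 0.4000
beam 3: φ=45°, α=30°
  cosα=0.8660 sinα=0.5000 | (3,5) | tMaxX 0.2309 tMaxY 1.6000 | tΔX 1.1547 tΔY 2.0000
    t=0.2309 [x] (4,5)
    t=1.3856 [x] (5,5) — stop
  → r_3 = 1.3856
beam 4: φ=90°, α=75°
  cosα=0.2588 sinα=0.9659 | (3,5) | tMaxX 0.7727 tMaxY 0.8282 | tΔX 3.8637 tΔY 1.0353
    t=0.7727 [x] (4,5)
    t=0.8282 [y] (4,6) — stop
  → r_4 = 0.8282

ranges = [4.3482, 0.4000, 1.3856, 0.8282]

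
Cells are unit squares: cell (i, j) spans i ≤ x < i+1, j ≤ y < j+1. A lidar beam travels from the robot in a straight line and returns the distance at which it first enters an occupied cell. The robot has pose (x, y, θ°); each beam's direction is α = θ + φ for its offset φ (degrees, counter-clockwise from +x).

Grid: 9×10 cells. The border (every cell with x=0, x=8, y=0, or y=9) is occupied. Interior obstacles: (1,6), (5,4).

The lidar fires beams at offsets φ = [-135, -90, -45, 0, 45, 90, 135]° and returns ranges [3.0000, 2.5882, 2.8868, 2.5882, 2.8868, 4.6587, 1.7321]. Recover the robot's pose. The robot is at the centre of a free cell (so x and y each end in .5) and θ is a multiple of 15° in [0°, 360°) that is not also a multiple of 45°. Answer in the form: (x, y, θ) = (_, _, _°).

(x, y, θ) = (3.5, 3.5, 255°)

Enumerate (i+0.5, j+0.5, θ) over the 54 free cells and 16 admissible headings. For each, cast all 7 beams and compare to the given ranges.
  (4.5, 4.5, 165°): beam 1 = 0.5774 ≠ 3.0000 ✗
  (4.5, 1.5, 105°): beam 1 = 1.0000 ≠ 3.0000 ✗
  (5.5, 6.5, 75°): beam 1 = 5.0000 ≠ 3.0000 ✗
  …
  (3.5, 3.5, 255°): r_1=3.0000, r_2=2.5882, r_3=2.8868, r_4=2.5882, r_5=2.8868, r_6=4.6587, r_7=1.7321 — all match ✓
Only this pose fits every beam.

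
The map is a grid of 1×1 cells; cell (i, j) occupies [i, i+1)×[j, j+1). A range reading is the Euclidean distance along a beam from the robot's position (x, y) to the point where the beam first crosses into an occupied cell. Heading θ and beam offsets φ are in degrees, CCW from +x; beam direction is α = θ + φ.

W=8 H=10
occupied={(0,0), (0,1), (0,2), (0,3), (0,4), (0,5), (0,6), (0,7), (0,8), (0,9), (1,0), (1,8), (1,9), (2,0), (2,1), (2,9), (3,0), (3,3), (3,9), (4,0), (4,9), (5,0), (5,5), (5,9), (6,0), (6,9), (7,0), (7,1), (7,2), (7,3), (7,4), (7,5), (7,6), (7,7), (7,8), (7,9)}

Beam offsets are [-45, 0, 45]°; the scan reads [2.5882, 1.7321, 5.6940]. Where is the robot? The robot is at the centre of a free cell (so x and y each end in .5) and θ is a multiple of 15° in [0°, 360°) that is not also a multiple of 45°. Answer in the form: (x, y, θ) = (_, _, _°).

Candidates: 44 free-cell centres × 16 headings = 704 poses. Raycast each; keep the one whose scan matches to 4 dp.
  (6.5, 2.5, 15°): beam 1 = 0.5774 ≠ 2.5882 ✗
  (1.5, 4.5, 330°): beam 3 = 3.6235 ≠ 5.6940 ✗
  (5.5, 2.5, 75°): beam 1 = 1.7321 ≠ 2.5882 ✗
  (5.5, 2.5, 105°): beam 1 = 3.0000 ≠ 2.5882 ✗
  …
  (4.5, 3.5, 60°): r_1=2.5882, r_2=1.7321, r_3=5.6940 — all match ✓
No second candidate reproduces the full scan.

(x, y, θ) = (4.5, 3.5, 60°)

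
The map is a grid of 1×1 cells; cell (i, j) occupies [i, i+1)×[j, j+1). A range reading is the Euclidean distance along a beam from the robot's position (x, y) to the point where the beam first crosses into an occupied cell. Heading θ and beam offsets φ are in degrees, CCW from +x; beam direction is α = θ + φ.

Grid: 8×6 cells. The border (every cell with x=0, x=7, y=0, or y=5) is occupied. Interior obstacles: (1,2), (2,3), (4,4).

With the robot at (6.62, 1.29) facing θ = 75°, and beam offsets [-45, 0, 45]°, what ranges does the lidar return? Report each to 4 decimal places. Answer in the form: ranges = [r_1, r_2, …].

beam 1: φ=-45°, α=30°
  cosα=0.8660 sinα=0.5000 | (6,1) | tMaxX 0.4388 tMaxY 1.4200 | tΔX 1.1547 tΔY 2.0000
    t=0.4388 [x] (7,1) — stop
  → r_1 = 0.4388
beam 2: φ=0°, α=75°
  cosα=0.2588 sinα=0.9659 | (6,1) | tMaxX 1.4682 tMaxY 0.7350 | tΔX 3.8637 tΔY 1.0353
    t=0.7350 [y] (6,2)
    t=1.4682 [x] (7,2) — stop
  → r_2 = 1.4682
beam 3: φ=45°, α=120°
  cosα=-0.5000 sinα=0.8660 | (6,1) | tMaxX 1.2400 tMaxY 0.8198 | tΔX 2.0000 tΔY 1.1547
    t=0.8198 [y] (6,2)
    t=1.2400 [x] (5,2)
    t=1.9745 [y] (5,3)
    t=3.1292 [y] (5,4)
    t=3.2400 [x] (4,4) — stop
  → r_3 = 3.2400

ranges = [0.4388, 1.4682, 3.2400]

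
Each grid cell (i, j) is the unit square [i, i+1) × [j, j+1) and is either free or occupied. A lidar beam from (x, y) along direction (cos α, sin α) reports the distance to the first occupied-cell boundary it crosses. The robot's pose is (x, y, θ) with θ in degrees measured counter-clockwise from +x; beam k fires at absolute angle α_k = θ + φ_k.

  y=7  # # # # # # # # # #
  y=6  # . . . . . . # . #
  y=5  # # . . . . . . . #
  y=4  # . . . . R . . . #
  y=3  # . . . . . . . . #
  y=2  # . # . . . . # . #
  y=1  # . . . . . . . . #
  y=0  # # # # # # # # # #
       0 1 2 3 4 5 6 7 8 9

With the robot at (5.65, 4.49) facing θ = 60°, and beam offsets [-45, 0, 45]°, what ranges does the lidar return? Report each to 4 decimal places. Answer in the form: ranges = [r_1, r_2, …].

ranges = [3.4682, 2.7000, 2.5985]

beam 1: φ=-45°, α=15°
  d=(0.9659,0.2588)  start (5,4)  tX=0.3623 tY=1.9705  stride 1/|dx|=1.0353 1/|dy|=3.8637
    cross x-line → (6,4), t=0.3623
    cross x-line → (7,4), t=1.3976
    cross y-line → (7,5), t=1.9705
    cross x-line → (8,5), t=2.4329
    cross x-line → (9,5), t=3.4682 (wall)
  → r_1 = 3.4682
beam 2: φ=0°, α=60°
  d=(0.5000,0.8660)  start (5,4)  tX=0.7000 tY=0.5889  stride 1/|dx|=2.0000 1/|dy|=1.1547
    cross y-line → (5,5), t=0.5889
    cross x-line → (6,5), t=0.7000
    cross y-line → (6,6), t=1.7436
    cross x-line → (7,6), t=2.7000 (wall)
  → r_2 = 2.7000
beam 3: φ=45°, α=105°
  d=(-0.2588,0.9659)  start (5,4)  tX=2.5114 tY=0.5280  stride 1/|dx|=3.8637 1/|dy|=1.0353
    cross y-line → (5,5), t=0.5280
    cross y-line → (5,6), t=1.5633
    cross x-line → (4,6), t=2.5114
    cross y-line → (4,7), t=2.5985 (wall)
  → r_3 = 2.5985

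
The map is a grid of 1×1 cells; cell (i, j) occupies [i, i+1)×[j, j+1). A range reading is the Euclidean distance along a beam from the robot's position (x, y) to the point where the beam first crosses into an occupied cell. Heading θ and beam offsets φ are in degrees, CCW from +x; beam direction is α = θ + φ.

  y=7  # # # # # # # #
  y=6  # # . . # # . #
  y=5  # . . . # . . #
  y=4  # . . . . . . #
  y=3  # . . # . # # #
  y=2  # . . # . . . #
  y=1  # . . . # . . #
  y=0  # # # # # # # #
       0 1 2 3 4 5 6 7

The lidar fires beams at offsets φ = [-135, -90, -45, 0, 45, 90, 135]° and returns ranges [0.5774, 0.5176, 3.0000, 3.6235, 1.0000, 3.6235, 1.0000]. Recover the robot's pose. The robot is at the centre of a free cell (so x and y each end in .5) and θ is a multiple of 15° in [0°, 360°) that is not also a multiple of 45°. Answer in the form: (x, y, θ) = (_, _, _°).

(x, y, θ) = (4.5, 4.5, 195°)

The pose lattice has 27·16 = 432 candidates. Test each by forward raycasting.
  (3.5, 5.5, 345°): beam 1 = 2.8868 ≠ 0.5774 ✗
  (1.5, 4.5, 75°): beam 1 = 4.0415 ≠ 0.5774 ✗
  (2.5, 6.5, 150°): beam 1 = 1.5529 ≠ 0.5774 ✗
  (6.5, 5.5, 195°): beam 1 = 1.0000 ≠ 0.5774 ✗
  …
  (4.5, 4.5, 195°): r_1=0.5774, r_2=0.5176, r_3=3.0000, r_4=3.6235, r_5=1.0000, r_6=3.6235, r_7=1.0000 — all match ✓
Unique over the lattice → pose = (4.5, 4.5, 195°).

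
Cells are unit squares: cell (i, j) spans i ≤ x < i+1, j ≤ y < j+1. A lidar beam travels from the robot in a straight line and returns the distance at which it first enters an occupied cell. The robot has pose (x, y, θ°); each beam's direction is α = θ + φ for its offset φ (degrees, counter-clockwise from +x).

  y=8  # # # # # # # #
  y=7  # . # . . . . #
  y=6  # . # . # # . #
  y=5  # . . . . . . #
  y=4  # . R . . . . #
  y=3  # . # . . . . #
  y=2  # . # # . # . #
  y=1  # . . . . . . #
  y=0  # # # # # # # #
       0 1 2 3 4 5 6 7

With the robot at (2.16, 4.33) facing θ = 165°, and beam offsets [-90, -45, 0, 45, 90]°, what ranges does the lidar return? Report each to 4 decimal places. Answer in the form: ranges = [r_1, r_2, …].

ranges = [1.7289, 2.3200, 1.2009, 1.3395, 0.3416]

beam 1: φ=-90°, α=75°
  cosα=0.2588 sinα=0.9659 | (2,4) | tMaxX 3.2455 tMaxY 0.6936 | tΔX 3.8637 tΔY 1.0353
    t=0.6936 [y] (2,5)
    t=1.7289 [y] (2,6) — stop
  → r_1 = 1.7289
beam 2: φ=-45°, α=120°
  cosα=-0.5000 sinα=0.8660 | (2,4) | tMaxX 0.3200 tMaxY 0.7736 | tΔX 2.0000 tΔY 1.1547
    t=0.3200 [x] (1,4)
    t=0.7736 [y] (1,5)
    t=1.9283 [y] (1,6)
    t=2.3200 [x] (0,6) — stop
  → r_2 = 2.3200
beam 3: φ=0°, α=165°
  cosα=-0.9659 sinα=0.2588 | (2,4) | tMaxX 0.1656 tMaxY 2.5887 | tΔX 1.0353 tΔY 3.8637
    t=0.1656 [x] (1,4)
    t=1.2009 [x] (0,4) — stop
  → r_3 = 1.2009
beam 4: φ=45°, α=210°
  cosα=-0.8660 sinα=-0.5000 | (2,4) | tMaxX 0.1848 tMaxY 0.6600 | tΔX 1.1547 tΔY 2.0000
    t=0.1848 [x] (1,4)
    t=0.6600 [y] (1,3)
    t=1.3395 [x] (0,3) — stop
  → r_4 = 1.3395
beam 5: φ=90°, α=255°
  cosα=-0.2588 sinα=-0.9659 | (2,4) | tMaxX 0.6182 tMaxY 0.3416 | tΔX 3.8637 tΔY 1.0353
    t=0.3416 [y] (2,3) — stop
  → r_5 = 0.3416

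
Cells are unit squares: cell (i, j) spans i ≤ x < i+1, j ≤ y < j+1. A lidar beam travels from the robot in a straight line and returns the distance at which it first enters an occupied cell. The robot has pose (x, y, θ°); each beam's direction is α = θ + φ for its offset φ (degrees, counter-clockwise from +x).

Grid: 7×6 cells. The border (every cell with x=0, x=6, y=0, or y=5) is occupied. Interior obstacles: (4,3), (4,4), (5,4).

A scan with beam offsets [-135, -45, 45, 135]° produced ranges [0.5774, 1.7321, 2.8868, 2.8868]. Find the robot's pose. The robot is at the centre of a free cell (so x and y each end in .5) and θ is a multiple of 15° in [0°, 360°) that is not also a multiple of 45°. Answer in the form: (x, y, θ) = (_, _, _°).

Enumerate (i+0.5, j+0.5, θ) over the 17 free cells and 16 admissible headings. For each, cast all 4 beams and compare to the given ranges.
  (1.5, 1.5, 285°): beam 2 = 0.5774 ≠ 1.7321 ✗
  (5.5, 3.5, 255°): beam 2 = 0.5774 ≠ 1.7321 ✗
  (3.5, 2.5, 285°): beam 1 = 2.8868 ≠ 0.5774 ✗
  …
  (3.5, 3.5, 165°): r_1=0.5774, r_2=1.7321, r_3=2.8868, r_4=2.8868 — all match ✓
Only this pose fits every beam.

(x, y, θ) = (3.5, 3.5, 165°)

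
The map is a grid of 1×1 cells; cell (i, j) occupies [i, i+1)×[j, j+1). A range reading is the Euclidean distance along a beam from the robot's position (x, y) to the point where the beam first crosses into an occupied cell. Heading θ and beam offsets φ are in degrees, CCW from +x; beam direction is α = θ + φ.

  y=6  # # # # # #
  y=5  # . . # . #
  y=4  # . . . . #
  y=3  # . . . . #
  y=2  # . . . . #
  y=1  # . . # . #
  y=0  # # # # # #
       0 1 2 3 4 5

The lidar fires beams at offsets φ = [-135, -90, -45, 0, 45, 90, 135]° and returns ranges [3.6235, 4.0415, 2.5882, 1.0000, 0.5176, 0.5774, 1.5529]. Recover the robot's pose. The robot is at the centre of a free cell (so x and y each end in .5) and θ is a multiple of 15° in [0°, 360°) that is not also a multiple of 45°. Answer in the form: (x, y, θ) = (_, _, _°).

(x, y, θ) = (4.5, 4.5, 300°)

Candidates: 18 free-cell centres × 16 headings = 288 poses. Raycast each; keep the one whose scan matches to 4 dp.
  (3.5, 4.5, 150°): beam 1 = 1.5529 ≠ 3.6235 ✗
  (2.5, 5.5, 195°): beam 1 = 0.5774 ≠ 3.6235 ✗
  (1.5, 1.5, 60°): beam 1 = 0.5176 ≠ 3.6235 ✗
  (4.5, 2.5, 120°): beam 1 = 0.5176 ≠ 3.6235 ✗
  …
  (4.5, 4.5, 300°): r_1=3.6235, r_2=4.0415, r_3=2.5882, r_4=1.0000, r_5=0.5176, r_6=0.5774, r_7=1.5529 — all match ✓
No second candidate reproduces the full scan.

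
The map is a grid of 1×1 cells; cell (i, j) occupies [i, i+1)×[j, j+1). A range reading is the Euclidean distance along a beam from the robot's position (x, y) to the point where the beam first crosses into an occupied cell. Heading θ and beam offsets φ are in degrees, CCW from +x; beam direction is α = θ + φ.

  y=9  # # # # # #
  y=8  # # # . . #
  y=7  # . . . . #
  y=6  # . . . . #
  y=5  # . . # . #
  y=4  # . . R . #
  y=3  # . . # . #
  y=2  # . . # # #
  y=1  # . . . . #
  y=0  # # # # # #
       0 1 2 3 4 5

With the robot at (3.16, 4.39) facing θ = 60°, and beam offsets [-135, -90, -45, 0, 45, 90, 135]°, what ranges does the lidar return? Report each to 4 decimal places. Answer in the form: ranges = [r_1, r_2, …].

ranges = [0.4038, 0.7800, 1.9049, 0.7044, 3.7373, 2.4942, 2.2362]

beam 1: φ=-135°, α=285°
  direction (0.2588, -0.9659); cell (3,4); t to first gridline: x 3.2455, y 0.4038 (then +3.8637 / +1.0353)
    (3,3) via y @ 0.4038  # hit
  → r_1 = 0.4038
beam 2: φ=-90°, α=330°
  direction (0.8660, -0.5000); cell (3,4); t to first gridline: x 0.9699, y 0.7800 (then +1.1547 / +2.0000)
    (3,3) via y @ 0.7800  # hit
  → r_2 = 0.7800
beam 3: φ=-45°, α=15°
  direction (0.9659, 0.2588); cell (3,4); t to first gridline: x 0.8696, y 2.3569 (then +1.0353 / +3.8637)
    (4,4) via x @ 0.8696
    (5,4) via x @ 1.9049  # hit
  → r_3 = 1.9049
beam 4: φ=0°, α=60°
  direction (0.5000, 0.8660); cell (3,4); t to first gridline: x 1.6800, y 0.7044 (then +2.0000 / +1.1547)
    (3,5) via y @ 0.7044  # hit
  → r_4 = 0.7044
beam 5: φ=45°, α=105°
  direction (-0.2588, 0.9659); cell (3,4); t to first gridline: x 0.6182, y 0.6315 (then +3.8637 / +1.0353)
    (2,4) via x @ 0.6182
    (2,5) via y @ 0.6315
    (2,6) via y @ 1.6668
    (2,7) via y @ 2.7021
    (2,8) via y @ 3.7373  # hit
  → r_5 = 3.7373
beam 6: φ=90°, α=150°
  direction (-0.8660, 0.5000); cell (3,4); t to first gridline: x 0.1848, y 1.2200 (then +1.1547 / +2.0000)
    (2,4) via x @ 0.1848
    (2,5) via y @ 1.2200
    (1,5) via x @ 1.3395
    (0,5) via x @ 2.4942  # hit
  → r_6 = 2.4942
beam 7: φ=135°, α=195°
  direction (-0.9659, -0.2588); cell (3,4); t to first gridline: x 0.1656, y 1.5068 (then +1.0353 / +3.8637)
    (2,4) via x @ 0.1656
    (1,4) via x @ 1.2009
    (1,3) via y @ 1.5068
    (0,3) via x @ 2.2362  # hit
  → r_7 = 2.2362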